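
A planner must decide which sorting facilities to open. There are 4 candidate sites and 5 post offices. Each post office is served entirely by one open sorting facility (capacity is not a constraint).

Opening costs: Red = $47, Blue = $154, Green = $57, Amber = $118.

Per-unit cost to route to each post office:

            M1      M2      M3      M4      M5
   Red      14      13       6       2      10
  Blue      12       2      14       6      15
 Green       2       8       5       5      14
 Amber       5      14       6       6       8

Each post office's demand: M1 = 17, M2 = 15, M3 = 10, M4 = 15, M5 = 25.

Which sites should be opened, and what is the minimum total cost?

For any fixed open set, each post office goes to its cheapest open site; total = fixed + service.
{Red, Green}: M1→Green 2·17=34, M2→Green 8·15=120, M3→Green 5·10=50, M4→Red 2·15=30, M5→Red 10·25=250. Service 484; fixed 104; total 588.
{Red, Blue, Green}: service 394 + fixed 258 = 652
{Green, Amber}: M1→Green 2·17=34, M2→Green 8·15=120, M3→Green 5·10=50, M4→Green 5·15=75, M5→Amber 8·25=200. Service 479; fixed 175; total 654.
{Red, Blue, Green, Amber}: M1→Green 2·17=34, M2→Blue 2·15=30, M3→Green 5·10=50, M4→Red 2·15=30, M5→Amber 8·25=200. Service 344; fixed 376; total 720.
No other subset beats 588.

Open Red and Green; minimum total cost 588.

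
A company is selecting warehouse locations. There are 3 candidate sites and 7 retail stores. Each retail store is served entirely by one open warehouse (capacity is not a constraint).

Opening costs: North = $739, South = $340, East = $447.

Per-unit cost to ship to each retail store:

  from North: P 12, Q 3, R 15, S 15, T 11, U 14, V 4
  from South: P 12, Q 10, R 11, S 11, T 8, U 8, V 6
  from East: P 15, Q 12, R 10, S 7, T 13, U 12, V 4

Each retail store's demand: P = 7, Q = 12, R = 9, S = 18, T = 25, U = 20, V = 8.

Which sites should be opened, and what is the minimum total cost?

Open South only; minimum total cost 1249.

For any fixed open set, each retail store goes to its cheapest open site; total = fixed + service.
{South}: P→South 12·7=84, Q→South 10·12=120, R→South 11·9=99, S→South 11·18=198, T→South 8·25=200, U→South 8·20=160, V→South 6·8=48. Service 909; fixed 340; total 1249.
{East}: service 1062 + fixed 447 = 1509
{South, East}: service 812 + fixed 787 = 1599
{North, South, East}: service 728 + fixed 1526 = 2254
No other subset beats 1249.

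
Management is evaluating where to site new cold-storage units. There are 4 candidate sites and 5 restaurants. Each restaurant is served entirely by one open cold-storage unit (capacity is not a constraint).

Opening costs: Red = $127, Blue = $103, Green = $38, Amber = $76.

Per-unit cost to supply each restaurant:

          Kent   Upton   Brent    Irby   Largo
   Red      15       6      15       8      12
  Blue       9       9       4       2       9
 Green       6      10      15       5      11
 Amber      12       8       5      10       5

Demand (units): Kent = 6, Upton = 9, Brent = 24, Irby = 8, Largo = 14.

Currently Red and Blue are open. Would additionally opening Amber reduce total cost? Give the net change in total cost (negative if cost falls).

Current service cost with {Red, Blue}: 346.
Adding Amber: each restaurant re-picks its cheapest; new service cost 290, saving 56.
Extra fixed cost: 76. Net change = 76 − 56 = 20.
(Totals: 576 → 596.)

No — net change +20 (cost rises by 20).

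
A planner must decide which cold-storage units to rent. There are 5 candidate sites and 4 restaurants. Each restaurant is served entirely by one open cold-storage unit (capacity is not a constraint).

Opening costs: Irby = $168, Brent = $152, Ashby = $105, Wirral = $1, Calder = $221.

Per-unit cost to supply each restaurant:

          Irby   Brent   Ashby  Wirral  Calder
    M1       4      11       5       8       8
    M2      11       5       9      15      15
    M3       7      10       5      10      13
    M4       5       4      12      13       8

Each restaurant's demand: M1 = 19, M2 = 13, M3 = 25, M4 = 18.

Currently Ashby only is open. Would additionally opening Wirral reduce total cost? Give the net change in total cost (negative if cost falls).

No — net change +1 (cost rises by 1).

Current service cost with {Ashby}: 553.
Adding Wirral: each restaurant re-picks its cheapest; new service cost 553, saving 0.
Extra fixed cost: 1. Net change = 1 − 0 = 1.
(Totals: 658 → 659.)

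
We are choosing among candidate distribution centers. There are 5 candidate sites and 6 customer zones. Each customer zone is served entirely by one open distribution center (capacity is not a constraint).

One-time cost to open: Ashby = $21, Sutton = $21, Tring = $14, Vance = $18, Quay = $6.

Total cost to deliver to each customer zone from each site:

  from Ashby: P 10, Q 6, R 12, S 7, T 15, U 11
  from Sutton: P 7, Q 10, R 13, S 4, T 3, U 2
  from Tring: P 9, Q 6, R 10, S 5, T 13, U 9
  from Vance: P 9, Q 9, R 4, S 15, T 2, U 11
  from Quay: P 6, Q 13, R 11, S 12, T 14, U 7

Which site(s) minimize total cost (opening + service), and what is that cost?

Open Sutton only; minimum total cost 60.

For any fixed open set, each customer zone goes to its cheapest open site; total = fixed + service.
{Sutton}: P→Sutton 7, Q→Sutton 10, R→Sutton 13, S→Sutton 4, T→Sutton 3, U→Sutton 2. Service 39; fixed 21; total 60.
{Sutton, Quay}: service 36 + fixed 27 = 63
{Vance, Quay}: service 40 + fixed 24 = 64
{Ashby, Sutton, Tring, Vance, Quay}: service 24 + fixed 80 = 104
No other subset beats 60.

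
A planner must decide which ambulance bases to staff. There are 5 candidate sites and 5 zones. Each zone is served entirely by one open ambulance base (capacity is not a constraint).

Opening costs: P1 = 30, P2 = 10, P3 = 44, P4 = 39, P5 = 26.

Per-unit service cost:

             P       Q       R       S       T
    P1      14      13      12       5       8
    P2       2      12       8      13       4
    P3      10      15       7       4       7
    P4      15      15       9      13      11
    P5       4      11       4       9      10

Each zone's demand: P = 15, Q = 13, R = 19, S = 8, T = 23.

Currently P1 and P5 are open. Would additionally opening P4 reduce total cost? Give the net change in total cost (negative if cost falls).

No — net change +39 (cost rises by 39).

Current service cost with {P1, P5}: 503.
Adding P4: each zone re-picks its cheapest; new service cost 503, saving 0.
Extra fixed cost: 39. Net change = 39 − 0 = 39.
(Totals: 559 → 598.)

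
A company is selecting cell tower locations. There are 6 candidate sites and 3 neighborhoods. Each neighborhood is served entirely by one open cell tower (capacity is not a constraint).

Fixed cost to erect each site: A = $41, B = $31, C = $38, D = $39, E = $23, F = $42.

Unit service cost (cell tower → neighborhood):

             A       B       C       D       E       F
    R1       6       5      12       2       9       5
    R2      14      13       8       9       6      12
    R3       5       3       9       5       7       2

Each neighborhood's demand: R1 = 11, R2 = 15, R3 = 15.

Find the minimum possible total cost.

For any fixed open set, each neighborhood goes to its cheapest open site; total = fixed + service.
{E, F}: R1→F 5·11=55, R2→E 6·15=90, R3→F 2·15=30. Service 175; fixed 65; total 240.
{B, E}: service 190 + fixed 54 = 244
{D, E, F}: service 142 + fixed 104 = 246
{A, B, C, D, E, F}: service 142 + fixed 214 = 356
No other subset beats 240.

Minimum total cost: 240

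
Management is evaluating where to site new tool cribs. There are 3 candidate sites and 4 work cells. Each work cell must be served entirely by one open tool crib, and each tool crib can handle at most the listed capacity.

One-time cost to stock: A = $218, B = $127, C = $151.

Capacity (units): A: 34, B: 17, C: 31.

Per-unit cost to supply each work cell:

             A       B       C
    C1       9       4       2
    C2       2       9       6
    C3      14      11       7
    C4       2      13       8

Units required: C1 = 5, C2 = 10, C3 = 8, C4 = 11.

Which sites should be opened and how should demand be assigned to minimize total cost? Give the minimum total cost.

Open {A}: C1→A 9·5=45, C2→A 2·10=20, C3→A 14·8=112, C4→A 2·11=22.
Loads: A carries 34/34. Service 199; fixed 218; total 417.
Next best feasible plan costs 477.

Minimum total cost: 417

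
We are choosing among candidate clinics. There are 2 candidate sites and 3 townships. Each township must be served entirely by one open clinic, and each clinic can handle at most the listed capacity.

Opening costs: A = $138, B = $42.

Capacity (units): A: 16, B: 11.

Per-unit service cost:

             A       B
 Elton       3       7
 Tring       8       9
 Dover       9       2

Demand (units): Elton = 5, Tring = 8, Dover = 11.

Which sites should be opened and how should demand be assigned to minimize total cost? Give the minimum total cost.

Minimum total cost: 281

Open {A, B}: Elton→A 3·5=15, Tring→A 8·8=64, Dover→B 2·11=22.
Loads: A carries 13/16, B carries 11/11. Service 101; fixed 180; total 281.
Next best feasible plan costs 366.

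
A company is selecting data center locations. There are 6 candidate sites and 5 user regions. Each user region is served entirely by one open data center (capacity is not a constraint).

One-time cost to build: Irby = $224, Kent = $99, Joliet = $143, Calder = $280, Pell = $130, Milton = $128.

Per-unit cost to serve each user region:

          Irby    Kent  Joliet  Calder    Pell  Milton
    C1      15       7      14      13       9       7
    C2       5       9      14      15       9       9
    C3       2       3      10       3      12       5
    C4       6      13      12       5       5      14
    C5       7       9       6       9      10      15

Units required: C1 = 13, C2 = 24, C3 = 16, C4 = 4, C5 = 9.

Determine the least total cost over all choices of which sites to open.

Minimum total cost: 587

For any fixed open set, each user region goes to its cheapest open site; total = fixed + service.
{Kent}: C1→Kent 7·13=91, C2→Kent 9·24=216, C3→Kent 3·16=48, C4→Kent 13·4=52, C5→Kent 9·9=81. Service 488; fixed 99; total 587.
{Irby, Kent}: service 330 + fixed 323 = 653
{Irby}: service 434 + fixed 224 = 658
{Irby, Kent, Joliet, Calder, Pell, Milton}: service 317 + fixed 1004 = 1321
No other subset beats 587.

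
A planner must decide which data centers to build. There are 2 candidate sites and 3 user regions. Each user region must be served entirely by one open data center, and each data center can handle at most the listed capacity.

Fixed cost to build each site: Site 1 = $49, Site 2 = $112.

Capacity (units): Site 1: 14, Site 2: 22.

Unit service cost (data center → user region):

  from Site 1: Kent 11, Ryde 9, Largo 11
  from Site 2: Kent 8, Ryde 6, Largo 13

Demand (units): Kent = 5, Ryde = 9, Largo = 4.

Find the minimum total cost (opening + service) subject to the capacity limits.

Minimum total cost: 258

Open {Site 2}: Kent→Site 2 8·5=40, Ryde→Site 2 6·9=54, Largo→Site 2 13·4=52.
Loads: Site 2 carries 18/22. Service 146; fixed 112; total 258.
Next best feasible plan costs 299.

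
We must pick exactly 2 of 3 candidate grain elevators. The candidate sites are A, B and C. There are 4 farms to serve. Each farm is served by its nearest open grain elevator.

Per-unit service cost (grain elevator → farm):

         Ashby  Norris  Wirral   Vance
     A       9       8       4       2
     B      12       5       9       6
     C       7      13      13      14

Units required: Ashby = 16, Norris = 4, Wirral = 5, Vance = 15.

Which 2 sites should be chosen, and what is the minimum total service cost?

Choose A and C; total service cost 194.

With exactly 2 open, each farm uses its cheapest among the chosen.
{A, C}: Ashby→C 7·16=112, Norris→A 8·4=32, Wirral→A 4·5=20, Vance→A 2·15=30. Service cost 194.
{A, B}: service cost 214
{B, C}: service cost 267
Among all 3 size-2 choices, {A, C} is lowest.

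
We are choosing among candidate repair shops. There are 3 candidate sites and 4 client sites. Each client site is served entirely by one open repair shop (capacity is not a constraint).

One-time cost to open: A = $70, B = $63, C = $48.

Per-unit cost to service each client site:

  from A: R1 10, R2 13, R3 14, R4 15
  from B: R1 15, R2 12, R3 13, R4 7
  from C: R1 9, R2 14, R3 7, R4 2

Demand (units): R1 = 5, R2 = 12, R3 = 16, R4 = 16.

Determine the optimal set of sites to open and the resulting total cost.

Open C only; minimum total cost 405.

For any fixed open set, each client site goes to its cheapest open site; total = fixed + service.
{C}: R1→C 9·5=45, R2→C 14·12=168, R3→C 7·16=112, R4→C 2·16=32. Service 357; fixed 48; total 405.
{B, C}: R1→C 9·5=45, R2→B 12·12=144, R3→C 7·16=112, R4→C 2·16=32. Service 333; fixed 111; total 444.
{A, C}: service 345 + fixed 118 = 463
{A, B, C}: R1→C 9·5=45, R2→B 12·12=144, R3→C 7·16=112, R4→C 2·16=32. Service 333; fixed 181; total 514.
No other subset beats 405.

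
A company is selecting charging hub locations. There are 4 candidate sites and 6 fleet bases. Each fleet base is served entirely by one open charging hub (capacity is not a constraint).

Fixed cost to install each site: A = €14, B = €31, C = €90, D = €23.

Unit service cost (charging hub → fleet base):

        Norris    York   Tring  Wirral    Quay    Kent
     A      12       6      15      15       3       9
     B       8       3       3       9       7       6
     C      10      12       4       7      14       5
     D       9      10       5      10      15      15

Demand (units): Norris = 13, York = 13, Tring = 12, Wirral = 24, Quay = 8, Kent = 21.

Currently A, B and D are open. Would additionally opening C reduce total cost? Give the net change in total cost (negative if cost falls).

No — net change +21 (cost rises by 21).

Current service cost with {A, B, D}: 545.
Adding C: each fleet base re-picks its cheapest; new service cost 476, saving 69.
Extra fixed cost: 90. Net change = 90 − 69 = 21.
(Totals: 613 → 634.)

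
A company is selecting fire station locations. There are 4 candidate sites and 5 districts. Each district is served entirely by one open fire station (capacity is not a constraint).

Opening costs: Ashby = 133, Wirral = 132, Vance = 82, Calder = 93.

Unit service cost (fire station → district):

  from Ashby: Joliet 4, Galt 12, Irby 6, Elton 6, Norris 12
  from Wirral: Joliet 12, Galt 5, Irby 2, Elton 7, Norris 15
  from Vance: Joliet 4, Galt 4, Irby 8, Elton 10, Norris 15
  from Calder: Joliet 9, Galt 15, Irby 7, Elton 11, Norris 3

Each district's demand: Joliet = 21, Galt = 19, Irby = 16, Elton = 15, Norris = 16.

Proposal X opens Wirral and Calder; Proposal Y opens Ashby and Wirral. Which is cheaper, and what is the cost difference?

Proposal X: {Wirral, Calder}: Joliet→Calder 9·21=189, Galt→Wirral 5·19=95, Irby→Wirral 2·16=32, Elton→Wirral 7·15=105, Norris→Calder 3·16=48. Service 469; fixed 225; total 694.
Proposal Y: {Ashby, Wirral}: Joliet→Ashby 4·21=84, Galt→Wirral 5·19=95, Irby→Wirral 2·16=32, Elton→Ashby 6·15=90, Norris→Ashby 12·16=192. Service 493; fixed 265; total 758.
Difference: |694 − 758| = 64.

Proposal X is cheaper by 64.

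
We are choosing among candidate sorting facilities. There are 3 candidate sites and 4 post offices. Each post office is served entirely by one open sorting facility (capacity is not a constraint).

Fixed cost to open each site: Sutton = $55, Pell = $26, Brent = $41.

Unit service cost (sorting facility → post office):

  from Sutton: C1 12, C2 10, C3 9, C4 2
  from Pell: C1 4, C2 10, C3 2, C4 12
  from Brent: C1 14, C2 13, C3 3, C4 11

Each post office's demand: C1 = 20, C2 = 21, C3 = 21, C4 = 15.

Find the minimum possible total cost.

For any fixed open set, each post office goes to its cheapest open site; total = fixed + service.
{Sutton, Pell}: C1→Pell 4·20=80, C2→Sutton 10·21=210, C3→Pell 2·21=42, C4→Sutton 2·15=30. Service 362; fixed 81; total 443.
{Sutton, Pell, Brent}: C1→Pell 4·20=80, C2→Sutton 10·21=210, C3→Pell 2·21=42, C4→Sutton 2·15=30. Service 362; fixed 122; total 484.
{Pell}: service 512 + fixed 26 = 538
No other subset beats 443.

Minimum total cost: 443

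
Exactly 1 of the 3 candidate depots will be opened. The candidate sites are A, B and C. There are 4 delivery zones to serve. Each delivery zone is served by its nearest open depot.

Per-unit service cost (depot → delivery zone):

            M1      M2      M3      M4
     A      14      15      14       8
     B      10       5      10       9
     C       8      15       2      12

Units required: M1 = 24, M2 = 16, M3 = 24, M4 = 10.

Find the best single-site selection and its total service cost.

With exactly 1 open, each delivery zone uses its cheapest among the chosen.
{C}: M1→C 8·24=192, M2→C 15·16=240, M3→C 2·24=48, M4→C 12·10=120. Service cost 600.
{B}: service cost 650
{A}: service cost 992
Among all 3 size-1 choices, {C} is lowest.

Choose C only; total service cost 600.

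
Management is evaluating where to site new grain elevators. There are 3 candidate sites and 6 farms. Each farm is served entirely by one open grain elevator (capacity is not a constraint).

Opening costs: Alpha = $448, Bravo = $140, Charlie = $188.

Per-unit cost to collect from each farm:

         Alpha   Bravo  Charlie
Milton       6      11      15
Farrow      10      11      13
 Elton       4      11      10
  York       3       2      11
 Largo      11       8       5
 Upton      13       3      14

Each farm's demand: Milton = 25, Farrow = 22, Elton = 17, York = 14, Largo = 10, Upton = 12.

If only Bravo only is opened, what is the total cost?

Total cost: 988

Each farm is assigned to its cheapest site among the open ones.
{Bravo}: Milton→Bravo 11·25=275, Farrow→Bravo 11·22=242, Elton→Bravo 11·17=187, York→Bravo 2·14=28, Largo→Bravo 8·10=80, Upton→Bravo 3·12=36. Service 848; fixed 140; total 988.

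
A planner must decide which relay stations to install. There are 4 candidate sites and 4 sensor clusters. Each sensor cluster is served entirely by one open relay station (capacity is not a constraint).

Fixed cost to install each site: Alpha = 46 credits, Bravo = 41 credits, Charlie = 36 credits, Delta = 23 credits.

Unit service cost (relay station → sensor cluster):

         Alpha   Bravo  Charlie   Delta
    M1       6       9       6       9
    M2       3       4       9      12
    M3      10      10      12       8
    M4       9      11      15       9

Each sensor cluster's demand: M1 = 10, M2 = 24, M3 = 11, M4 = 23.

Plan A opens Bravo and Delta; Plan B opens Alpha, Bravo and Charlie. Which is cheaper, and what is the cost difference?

Plan A is cheaper by 27.

Plan A: {Bravo, Delta}: M1→Bravo 9·10=90, M2→Bravo 4·24=96, M3→Delta 8·11=88, M4→Delta 9·23=207. Service 481; fixed 64; total 545.
Plan B: {Alpha, Bravo, Charlie}: M1→Alpha 6·10=60, M2→Alpha 3·24=72, M3→Alpha 10·11=110, M4→Alpha 9·23=207. Service 449; fixed 123; total 572.
Difference: |545 − 572| = 27.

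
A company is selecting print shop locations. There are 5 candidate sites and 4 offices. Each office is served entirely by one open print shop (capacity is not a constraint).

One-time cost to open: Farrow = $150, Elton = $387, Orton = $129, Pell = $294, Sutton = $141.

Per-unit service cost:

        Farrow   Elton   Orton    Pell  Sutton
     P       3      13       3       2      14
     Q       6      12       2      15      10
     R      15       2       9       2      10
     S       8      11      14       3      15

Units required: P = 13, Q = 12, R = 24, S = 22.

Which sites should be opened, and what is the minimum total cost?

For any fixed open set, each office goes to its cheapest open site; total = fixed + service.
{Orton, Pell}: P→Pell 2·13=26, Q→Orton 2·12=24, R→Pell 2·24=48, S→Pell 3·22=66. Service 164; fixed 423; total 587.
{Pell}: P→Pell 2·13=26, Q→Pell 15·12=180, R→Pell 2·24=48, S→Pell 3·22=66. Service 320; fixed 294; total 614.
{Farrow, Pell}: service 212 + fixed 444 = 656
{Farrow, Elton, Orton, Pell, Sutton}: service 164 + fixed 1101 = 1265
No other subset beats 587.

Open Orton and Pell; minimum total cost 587.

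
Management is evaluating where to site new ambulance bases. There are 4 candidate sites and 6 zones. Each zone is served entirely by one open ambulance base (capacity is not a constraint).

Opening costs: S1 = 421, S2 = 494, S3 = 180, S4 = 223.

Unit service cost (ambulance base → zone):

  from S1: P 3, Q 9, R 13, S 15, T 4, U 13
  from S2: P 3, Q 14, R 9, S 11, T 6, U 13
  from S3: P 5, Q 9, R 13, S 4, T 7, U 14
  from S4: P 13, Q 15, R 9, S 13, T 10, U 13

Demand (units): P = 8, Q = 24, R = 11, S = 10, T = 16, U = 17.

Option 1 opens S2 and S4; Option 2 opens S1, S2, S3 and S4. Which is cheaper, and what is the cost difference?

Option 1: {S2, S4}: P→S2 3·8=24, Q→S2 14·24=336, R→S2 9·11=99, S→S2 11·10=110, T→S2 6·16=96, U→S2 13·17=221. Service 886; fixed 717; total 1603.
Option 2: {S1, S2, S3, S4}: P→S1 3·8=24, Q→S1 9·24=216, R→S2 9·11=99, S→S3 4·10=40, T→S1 4·16=64, U→S1 13·17=221. Service 664; fixed 1318; total 1982.
Difference: |1603 − 1982| = 379.

Option 1 is cheaper by 379.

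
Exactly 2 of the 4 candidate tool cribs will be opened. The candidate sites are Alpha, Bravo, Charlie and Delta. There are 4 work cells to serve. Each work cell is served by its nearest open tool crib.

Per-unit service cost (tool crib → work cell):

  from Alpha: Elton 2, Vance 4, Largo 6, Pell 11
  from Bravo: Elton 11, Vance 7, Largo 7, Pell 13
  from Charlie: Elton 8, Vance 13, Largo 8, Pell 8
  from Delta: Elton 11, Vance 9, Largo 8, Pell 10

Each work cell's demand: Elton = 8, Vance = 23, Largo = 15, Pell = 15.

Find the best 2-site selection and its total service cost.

With exactly 2 open, each work cell uses its cheapest among the chosen.
{Alpha, Charlie}: Elton→Alpha 2·8=16, Vance→Alpha 4·23=92, Largo→Alpha 6·15=90, Pell→Charlie 8·15=120. Service cost 318.
{Alpha, Delta}: service cost 348
{Alpha, Bravo}: service cost 363
Among all 6 size-2 choices, {Alpha, Charlie} is lowest.

Choose Alpha and Charlie; total service cost 318.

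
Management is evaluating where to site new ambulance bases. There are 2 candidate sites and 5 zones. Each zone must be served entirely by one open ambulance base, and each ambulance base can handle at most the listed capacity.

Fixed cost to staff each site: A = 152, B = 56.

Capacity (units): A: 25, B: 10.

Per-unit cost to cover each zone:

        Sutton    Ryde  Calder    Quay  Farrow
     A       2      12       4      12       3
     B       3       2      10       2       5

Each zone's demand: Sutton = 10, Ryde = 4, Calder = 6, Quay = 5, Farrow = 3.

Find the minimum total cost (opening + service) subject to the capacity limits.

Open {A, B}: Sutton→A 2·10=20, Ryde→B 2·4=8, Calder→A 4·6=24, Quay→B 2·5=10, Farrow→A 3·3=9.
Loads: A carries 19/25, B carries 9/10. Service 71; fixed 208; total 279.
Next best feasible plan costs 319.

Minimum total cost: 279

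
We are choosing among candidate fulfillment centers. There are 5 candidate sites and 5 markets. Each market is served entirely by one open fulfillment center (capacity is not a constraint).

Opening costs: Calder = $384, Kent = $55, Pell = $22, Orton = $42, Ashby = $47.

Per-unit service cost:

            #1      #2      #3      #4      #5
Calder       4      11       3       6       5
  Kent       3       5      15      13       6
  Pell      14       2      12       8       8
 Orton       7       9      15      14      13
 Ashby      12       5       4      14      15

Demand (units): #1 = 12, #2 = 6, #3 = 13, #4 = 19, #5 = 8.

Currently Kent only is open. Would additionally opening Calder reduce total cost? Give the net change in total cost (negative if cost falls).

Current service cost with {Kent}: 556.
Adding Calder: each market re-picks its cheapest; new service cost 259, saving 297.
Extra fixed cost: 384. Net change = 384 − 297 = 87.
(Totals: 611 → 698.)

No — net change +87 (cost rises by 87).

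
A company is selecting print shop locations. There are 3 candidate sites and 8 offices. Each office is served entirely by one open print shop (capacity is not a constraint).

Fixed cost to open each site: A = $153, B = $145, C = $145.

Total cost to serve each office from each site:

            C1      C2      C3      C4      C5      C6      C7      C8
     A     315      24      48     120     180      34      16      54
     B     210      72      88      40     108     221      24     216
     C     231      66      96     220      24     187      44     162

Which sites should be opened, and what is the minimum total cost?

For any fixed open set, each office goes to its cheapest open site; total = fixed + service.
{A, B}: C1→B 210, C2→A 24, C3→A 48, C4→B 40, C5→B 108, C6→A 34, C7→A 16, C8→A 54. Service 534; fixed 298; total 832.
{A, C}: service 551 + fixed 298 = 849
{A, B, C}: service 450 + fixed 443 = 893
{B}: C1→B 210, C2→B 72, C3→B 88, C4→B 40, C5→B 108, C6→B 221, C7→B 24, C8→B 216. Service 979; fixed 145; total 1124.
No other subset beats 832.

Open A and B; minimum total cost 832.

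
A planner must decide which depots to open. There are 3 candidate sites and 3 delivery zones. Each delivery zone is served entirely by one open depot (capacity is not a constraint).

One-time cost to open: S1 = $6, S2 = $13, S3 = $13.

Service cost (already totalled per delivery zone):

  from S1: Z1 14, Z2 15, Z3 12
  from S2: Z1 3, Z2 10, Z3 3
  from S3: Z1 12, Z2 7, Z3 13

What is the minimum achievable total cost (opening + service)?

For any fixed open set, each delivery zone goes to its cheapest open site; total = fixed + service.
{S2}: Z1→S2 3, Z2→S2 10, Z3→S2 3. Service 16; fixed 13; total 29.
{S1, S2}: service 16 + fixed 19 = 35
{S2, S3}: service 13 + fixed 26 = 39
{S1, S2, S3}: Z1→S2 3, Z2→S3 7, Z3→S2 3. Service 13; fixed 32; total 45.
(All 7 nonempty subsets were checked; S2 only is lowest.)

Minimum total cost: 29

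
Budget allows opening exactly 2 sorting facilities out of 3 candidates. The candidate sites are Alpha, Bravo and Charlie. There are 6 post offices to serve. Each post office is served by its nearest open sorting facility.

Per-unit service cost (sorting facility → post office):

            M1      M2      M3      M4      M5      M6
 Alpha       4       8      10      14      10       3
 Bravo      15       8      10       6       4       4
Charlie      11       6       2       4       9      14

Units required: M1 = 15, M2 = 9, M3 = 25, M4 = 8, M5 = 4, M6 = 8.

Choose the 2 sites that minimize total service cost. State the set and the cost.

Choose Alpha and Charlie; total service cost 256.

With exactly 2 open, each post office uses its cheapest among the chosen.
{Alpha, Charlie}: M1→Alpha 4·15=60, M2→Charlie 6·9=54, M3→Charlie 2·25=50, M4→Charlie 4·8=32, M5→Charlie 9·4=36, M6→Alpha 3·8=24. Service cost 256.
{Bravo, Charlie}: service cost 349
{Alpha, Bravo}: service cost 470
Among all 3 size-2 choices, {Alpha, Charlie} is lowest.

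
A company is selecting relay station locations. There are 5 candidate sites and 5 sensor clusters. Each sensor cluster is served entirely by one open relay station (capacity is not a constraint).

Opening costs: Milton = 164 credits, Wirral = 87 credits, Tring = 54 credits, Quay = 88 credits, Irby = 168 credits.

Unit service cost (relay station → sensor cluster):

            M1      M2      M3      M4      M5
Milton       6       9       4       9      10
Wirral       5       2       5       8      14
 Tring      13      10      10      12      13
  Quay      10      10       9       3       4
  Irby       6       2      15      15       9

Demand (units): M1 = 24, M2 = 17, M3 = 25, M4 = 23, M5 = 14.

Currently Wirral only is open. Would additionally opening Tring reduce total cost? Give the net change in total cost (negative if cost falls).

No — net change +40 (cost rises by 40).

Current service cost with {Wirral}: 659.
Adding Tring: each sensor cluster re-picks its cheapest; new service cost 645, saving 14.
Extra fixed cost: 54. Net change = 54 − 14 = 40.
(Totals: 746 → 786.)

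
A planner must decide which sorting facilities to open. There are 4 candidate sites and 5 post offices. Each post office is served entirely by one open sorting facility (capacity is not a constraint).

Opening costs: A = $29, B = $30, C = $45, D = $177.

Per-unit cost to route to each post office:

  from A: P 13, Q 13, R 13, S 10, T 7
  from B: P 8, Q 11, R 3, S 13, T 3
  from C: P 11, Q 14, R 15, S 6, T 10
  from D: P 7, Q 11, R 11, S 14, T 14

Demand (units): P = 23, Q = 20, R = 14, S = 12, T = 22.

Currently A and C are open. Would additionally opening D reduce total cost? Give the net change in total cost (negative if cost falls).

No — net change +17 (cost rises by 17).

Current service cost with {A, C}: 921.
Adding D: each post office re-picks its cheapest; new service cost 761, saving 160.
Extra fixed cost: 177. Net change = 177 − 160 = 17.
(Totals: 995 → 1012.)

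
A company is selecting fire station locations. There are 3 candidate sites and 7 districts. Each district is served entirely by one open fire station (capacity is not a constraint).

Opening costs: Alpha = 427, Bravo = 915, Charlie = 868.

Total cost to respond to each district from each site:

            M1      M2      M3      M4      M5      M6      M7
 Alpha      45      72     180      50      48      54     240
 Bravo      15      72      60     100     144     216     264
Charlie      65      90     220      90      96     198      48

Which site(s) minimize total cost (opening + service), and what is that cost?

For any fixed open set, each district goes to its cheapest open site; total = fixed + service.
{Alpha}: M1→Alpha 45, M2→Alpha 72, M3→Alpha 180, M4→Alpha 50, M5→Alpha 48, M6→Alpha 54, M7→Alpha 240. Service 689; fixed 427; total 1116.
{Charlie}: service 807 + fixed 868 = 1675
{Bravo}: M1→Bravo 15, M2→Bravo 72, M3→Bravo 60, M4→Bravo 100, M5→Bravo 144, M6→Bravo 216, M7→Bravo 264. Service 871; fixed 915; total 1786.
{Alpha, Bravo, Charlie}: service 347 + fixed 2210 = 2557
No other subset beats 1116.

Open Alpha only; minimum total cost 1116.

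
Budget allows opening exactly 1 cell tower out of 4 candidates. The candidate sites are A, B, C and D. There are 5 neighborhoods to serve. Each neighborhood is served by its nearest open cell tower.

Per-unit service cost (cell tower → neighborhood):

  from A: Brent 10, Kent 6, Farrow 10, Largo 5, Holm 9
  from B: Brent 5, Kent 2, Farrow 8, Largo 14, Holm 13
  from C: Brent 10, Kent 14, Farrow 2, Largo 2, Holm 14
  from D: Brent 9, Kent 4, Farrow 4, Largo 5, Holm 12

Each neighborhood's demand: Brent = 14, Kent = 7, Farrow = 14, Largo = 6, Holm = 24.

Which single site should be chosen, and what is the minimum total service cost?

Choose D only; total service cost 528.

With exactly 1 open, each neighborhood uses its cheapest among the chosen.
{D}: Brent→D 9·14=126, Kent→D 4·7=28, Farrow→D 4·14=56, Largo→D 5·6=30, Holm→D 12·24=288. Service cost 528.
{A}: service cost 568
{B}: service cost 592
Among all 4 size-1 choices, {D} is lowest.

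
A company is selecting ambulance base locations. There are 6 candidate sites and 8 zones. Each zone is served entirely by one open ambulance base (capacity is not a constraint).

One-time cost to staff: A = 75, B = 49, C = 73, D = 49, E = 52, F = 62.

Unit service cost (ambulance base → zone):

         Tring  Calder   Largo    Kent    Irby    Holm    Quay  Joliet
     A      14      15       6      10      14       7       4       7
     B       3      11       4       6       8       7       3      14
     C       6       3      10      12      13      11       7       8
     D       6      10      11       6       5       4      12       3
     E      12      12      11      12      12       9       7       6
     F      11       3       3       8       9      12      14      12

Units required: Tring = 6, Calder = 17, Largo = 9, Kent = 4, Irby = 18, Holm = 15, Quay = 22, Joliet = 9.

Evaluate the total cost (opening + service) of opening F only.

Each zone is assigned to its cheapest site among the open ones.
{F}: Tring→F 11·6=66, Calder→F 3·17=51, Largo→F 3·9=27, Kent→F 8·4=32, Irby→F 9·18=162, Holm→F 12·15=180, Quay→F 14·22=308, Joliet→F 12·9=108. Service 934; fixed 62; total 996.

Total cost: 996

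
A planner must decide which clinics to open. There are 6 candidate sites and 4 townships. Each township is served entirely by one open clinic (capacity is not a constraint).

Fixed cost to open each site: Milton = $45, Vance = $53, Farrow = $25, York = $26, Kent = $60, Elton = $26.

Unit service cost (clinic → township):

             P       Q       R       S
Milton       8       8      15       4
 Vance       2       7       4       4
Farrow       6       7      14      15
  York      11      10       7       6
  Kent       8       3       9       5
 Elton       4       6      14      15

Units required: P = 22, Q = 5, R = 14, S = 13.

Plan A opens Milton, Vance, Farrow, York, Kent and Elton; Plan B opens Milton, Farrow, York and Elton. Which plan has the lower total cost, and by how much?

Plan A: {Milton, Vance, Farrow, York, Kent, Elton}: P→Vance 2·22=44, Q→Kent 3·5=15, R→Vance 4·14=56, S→Milton 4·13=52. Service 167; fixed 235; total 402.
Plan B: {Milton, Farrow, York, Elton}: P→Elton 4·22=88, Q→Elton 6·5=30, R→York 7·14=98, S→Milton 4·13=52. Service 268; fixed 122; total 390.
Difference: |402 − 390| = 12.

Plan B is cheaper by 12.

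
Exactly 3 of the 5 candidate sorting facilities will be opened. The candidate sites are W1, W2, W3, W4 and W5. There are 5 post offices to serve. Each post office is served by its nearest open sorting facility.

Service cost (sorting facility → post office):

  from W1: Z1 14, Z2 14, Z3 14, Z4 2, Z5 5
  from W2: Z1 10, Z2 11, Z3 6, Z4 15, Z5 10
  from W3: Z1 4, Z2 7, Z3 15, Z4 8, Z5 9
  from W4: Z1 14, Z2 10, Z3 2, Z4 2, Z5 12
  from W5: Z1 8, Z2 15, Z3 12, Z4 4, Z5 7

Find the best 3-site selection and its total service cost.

With exactly 3 open, each post office uses its cheapest among the chosen.
{W1, W3, W4}: Z1→W3 4, Z2→W3 7, Z3→W4 2, Z4→W1 2, Z5→W1 5. Service cost 20.
{W3, W4, W5}: service cost 22
{W1, W2, W3}: service cost 24
Among all 10 size-3 choices, {W1, W3, W4} is lowest.

Choose W1, W3 and W4; total service cost 20.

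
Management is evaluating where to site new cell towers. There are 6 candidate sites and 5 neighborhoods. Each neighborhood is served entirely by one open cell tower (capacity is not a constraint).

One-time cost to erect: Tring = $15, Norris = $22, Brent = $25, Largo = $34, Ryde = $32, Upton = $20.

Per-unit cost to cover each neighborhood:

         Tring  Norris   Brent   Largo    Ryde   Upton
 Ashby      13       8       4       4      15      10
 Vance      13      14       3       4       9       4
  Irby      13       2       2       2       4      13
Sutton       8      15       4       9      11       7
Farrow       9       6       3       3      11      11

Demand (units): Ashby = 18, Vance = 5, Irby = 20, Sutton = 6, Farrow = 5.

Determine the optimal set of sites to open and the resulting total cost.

For any fixed open set, each neighborhood goes to its cheapest open site; total = fixed + service.
{Brent}: Ashby→Brent 4·18=72, Vance→Brent 3·5=15, Irby→Brent 2·20=40, Sutton→Brent 4·6=24, Farrow→Brent 3·5=15. Service 166; fixed 25; total 191.
{Tring, Brent}: Ashby→Brent 4·18=72, Vance→Brent 3·5=15, Irby→Brent 2·20=40, Sutton→Brent 4·6=24, Farrow→Brent 3·5=15. Service 166; fixed 40; total 206.
{Brent, Upton}: Ashby→Brent 4·18=72, Vance→Brent 3·5=15, Irby→Brent 2·20=40, Sutton→Brent 4·6=24, Farrow→Brent 3·5=15. Service 166; fixed 45; total 211.
{Tring, Norris, Brent, Largo, Ryde, Upton}: Ashby→Brent 4·18=72, Vance→Brent 3·5=15, Irby→Norris 2·20=40, Sutton→Brent 4·6=24, Farrow→Brent 3·5=15. Service 166; fixed 148; total 314.
No other subset beats 191.

Open Brent only; minimum total cost 191.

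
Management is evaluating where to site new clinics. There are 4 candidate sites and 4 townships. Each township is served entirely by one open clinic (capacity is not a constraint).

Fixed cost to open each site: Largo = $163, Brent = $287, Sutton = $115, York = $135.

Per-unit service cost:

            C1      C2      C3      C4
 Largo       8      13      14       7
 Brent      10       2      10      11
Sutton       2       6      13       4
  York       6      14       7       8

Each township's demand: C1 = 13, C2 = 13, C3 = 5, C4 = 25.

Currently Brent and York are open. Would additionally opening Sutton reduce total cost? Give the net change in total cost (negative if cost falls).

Current service cost with {Brent, York}: 339.
Adding Sutton: each township re-picks its cheapest; new service cost 187, saving 152.
Extra fixed cost: 115. Net change = 115 − 152 = -37.
(Totals: 761 → 724.)

Yes — net change −37 (cost falls by 37).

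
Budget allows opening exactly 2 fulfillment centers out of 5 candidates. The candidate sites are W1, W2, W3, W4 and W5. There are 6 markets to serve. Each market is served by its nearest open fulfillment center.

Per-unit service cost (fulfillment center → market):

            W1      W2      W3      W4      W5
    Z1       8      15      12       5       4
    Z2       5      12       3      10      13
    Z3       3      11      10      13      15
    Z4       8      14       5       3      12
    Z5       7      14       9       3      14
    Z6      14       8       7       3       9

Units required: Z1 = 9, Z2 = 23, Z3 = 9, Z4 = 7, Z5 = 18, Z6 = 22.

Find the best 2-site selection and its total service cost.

Choose W1 and W4; total service cost 328.

With exactly 2 open, each market uses its cheapest among the chosen.
{W1, W4}: Z1→W4 5·9=45, Z2→W1 5·23=115, Z3→W1 3·9=27, Z4→W4 3·7=21, Z5→W4 3·18=54, Z6→W4 3·22=66. Service cost 328.
{W3, W4}: service cost 345
{W1, W3}: service cost 483
Among all 10 size-2 choices, {W1, W4} is lowest.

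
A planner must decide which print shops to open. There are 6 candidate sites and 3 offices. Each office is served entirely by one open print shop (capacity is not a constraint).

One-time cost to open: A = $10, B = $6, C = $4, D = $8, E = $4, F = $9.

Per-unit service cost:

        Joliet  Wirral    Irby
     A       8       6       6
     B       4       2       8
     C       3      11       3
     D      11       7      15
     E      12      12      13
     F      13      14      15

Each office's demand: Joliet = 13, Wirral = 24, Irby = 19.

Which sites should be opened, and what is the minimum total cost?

Open B and C; minimum total cost 154.

For any fixed open set, each office goes to its cheapest open site; total = fixed + service.
{B, C}: Joliet→C 3·13=39, Wirral→B 2·24=48, Irby→C 3·19=57. Service 144; fixed 10; total 154.
{B, C, E}: service 144 + fixed 14 = 158
{B, C, D}: service 144 + fixed 18 = 162
{A, B, C, D, E, F}: service 144 + fixed 41 = 185
No other subset beats 154.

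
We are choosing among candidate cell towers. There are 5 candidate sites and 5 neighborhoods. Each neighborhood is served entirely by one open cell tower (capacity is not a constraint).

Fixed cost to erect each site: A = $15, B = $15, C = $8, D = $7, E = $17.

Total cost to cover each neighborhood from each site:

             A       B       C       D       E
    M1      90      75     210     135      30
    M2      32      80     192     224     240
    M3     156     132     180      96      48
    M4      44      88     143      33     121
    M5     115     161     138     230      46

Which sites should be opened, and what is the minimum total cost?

For any fixed open set, each neighborhood goes to its cheapest open site; total = fixed + service.
{A, D, E}: M1→E 30, M2→A 32, M3→E 48, M4→D 33, M5→E 46. Service 189; fixed 39; total 228.
{A, E}: M1→E 30, M2→A 32, M3→E 48, M4→A 44, M5→E 46. Service 200; fixed 32; total 232.
{A, C, D, E}: service 189 + fixed 47 = 236
{A, B, C, D, E}: M1→E 30, M2→A 32, M3→E 48, M4→D 33, M5→E 46. Service 189; fixed 62; total 251.
No other subset beats 228.

Open A, D and E; minimum total cost 228.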